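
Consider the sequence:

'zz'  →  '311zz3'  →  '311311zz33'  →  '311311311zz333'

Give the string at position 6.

311311311311311zz33333

Every step adds 311 to the front and 3 to the end of the previous string.
From 311311311zz333, 2 further steps: 311311311zz333 → 311311311311zz3333 → (answer).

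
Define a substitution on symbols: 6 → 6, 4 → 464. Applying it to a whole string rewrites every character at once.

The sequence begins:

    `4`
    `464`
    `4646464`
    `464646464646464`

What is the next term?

4646464646464646464646464646464

Applying the rule to each of the 15 symbols of 464646464646464 gives the pieces 464 6 464 6 464 6 464 6 464 6 464 6 464 6 464, which concatenate to the answer.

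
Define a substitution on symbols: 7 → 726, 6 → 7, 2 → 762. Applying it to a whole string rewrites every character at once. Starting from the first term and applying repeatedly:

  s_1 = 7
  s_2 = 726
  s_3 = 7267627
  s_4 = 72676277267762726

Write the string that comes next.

72676277267762726726762772672677627267627

φ(72676277267762726) expands symbol-by-symbol to 726 762 7 726 7 762 726 726 762 7 726 726 7 762 726 762 7; joining the 17 pieces gives the next term.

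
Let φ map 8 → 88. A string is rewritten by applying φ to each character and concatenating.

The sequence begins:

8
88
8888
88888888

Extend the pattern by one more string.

8888888888888888

Apply φ to 88888888 symbol by symbol: 8→88, 8→88, 8→88, 8→88, 8→88, 8→88, 8→88, 8→88; joined: 88 88 88 88 88 88 88 88.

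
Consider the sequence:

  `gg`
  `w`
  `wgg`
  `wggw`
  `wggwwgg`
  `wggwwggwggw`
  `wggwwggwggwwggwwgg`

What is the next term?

wggwwggwggwwggwwggwggwwggwggw

From term 3 onward, concatenate the last term with the second-to-last: w·gg = wgg, wgg·w = wggw, …
The next term joins wggwwggwggwwggwwgg and wggwwggwggw.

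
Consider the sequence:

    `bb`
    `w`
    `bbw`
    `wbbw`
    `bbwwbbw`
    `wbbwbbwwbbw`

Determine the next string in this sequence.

This is a Fibonacci-style word recurrence s(k) = s(k−2)·s(k−1): e.g. bb·w = bbw.
Continuing: bbwwbbw · wbbwbbwwbbw gives term 7.

bbwwbbwwbbwbbwwbbw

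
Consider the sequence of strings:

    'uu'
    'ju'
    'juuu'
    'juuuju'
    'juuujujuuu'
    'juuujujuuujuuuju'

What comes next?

juuujujuuujuuujujuuujujuuu

Each term (from the third on) is the previous term followed by the one before it: term 3 = ju·uu = juuu.
The next term joins juuujujuuujuuuju and juuujujuuu.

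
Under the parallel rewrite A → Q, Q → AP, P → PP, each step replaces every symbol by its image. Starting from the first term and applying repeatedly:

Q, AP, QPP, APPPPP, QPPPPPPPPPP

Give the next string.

APPPPPPPPPPPPPPPPPPPPP

Expanding QPPPPPPPPPP: Q→AP, P→PP, P→PP, P→PP, P→PP, P→PP, P→PP, P→PP, P→PP, P→PP, P→PP. Concatenated: AP PP PP PP PP PP PP PP PP PP PP.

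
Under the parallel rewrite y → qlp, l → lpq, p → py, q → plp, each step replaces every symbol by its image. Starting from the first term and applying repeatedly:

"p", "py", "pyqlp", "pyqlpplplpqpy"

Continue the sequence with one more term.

pyqlpplplpqpypylpqpylpqpyplppyqlp

Applying the rule to each of the 13 symbols of pyqlpplplpqpy gives the pieces py qlp plp lpq py py lpq py lpq py plp py qlp, which concatenate to the answer.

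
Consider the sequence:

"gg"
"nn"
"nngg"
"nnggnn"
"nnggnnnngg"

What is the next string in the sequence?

This is a Fibonacci-style word recurrence s(k) = s(k−1)·s(k−2): e.g. nn·gg = nngg.
Continuing: nnggnnnngg · nnggnn gives term 6.

nnggnnnnggnnggnn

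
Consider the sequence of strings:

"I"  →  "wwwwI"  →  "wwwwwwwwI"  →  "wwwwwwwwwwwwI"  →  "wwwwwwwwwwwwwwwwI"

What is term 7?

wwwwwwwwwwwwwwwwwwwwwwwwI

Every step adds wwww at the front: s(k+1) = wwww·s(k).
From wwwwwwwwwwwwwwwwI, 2 further steps: wwwwwwwwwwwwwwwwI → wwwwwwwwwwwwwwwwwwwwI → (answer).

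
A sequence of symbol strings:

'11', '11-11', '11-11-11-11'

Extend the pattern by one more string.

11-11-11-11-11-11-11-11

Every step duplicates the string with '-' between the halves.
One more doubling of 11-11-11-11 gives the answer.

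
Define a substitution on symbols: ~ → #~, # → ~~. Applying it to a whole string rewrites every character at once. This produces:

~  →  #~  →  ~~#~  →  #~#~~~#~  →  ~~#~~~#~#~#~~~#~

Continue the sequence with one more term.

Rewriting the 16 symbols of ~~#~~~#~#~#~~~#~ one by one yields #~ #~ ~~ #~ #~ #~ ~~ #~ ~~ #~ ~~ #~ #~ #~ ~~ #~; concatenated:

#~#~~~#~#~#~~~#~~~#~~~#~#~#~~~#~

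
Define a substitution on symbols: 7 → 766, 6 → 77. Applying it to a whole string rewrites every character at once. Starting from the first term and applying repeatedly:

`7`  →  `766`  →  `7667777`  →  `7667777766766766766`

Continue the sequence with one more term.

76677777667667667667667777766777776677777667777

φ(7667777766766766766) expands symbol-by-symbol to 766 77 77 766 766 766 766 766 77 77 766 77 77 766 77 77 766 77 77; joining the 19 pieces gives the next term.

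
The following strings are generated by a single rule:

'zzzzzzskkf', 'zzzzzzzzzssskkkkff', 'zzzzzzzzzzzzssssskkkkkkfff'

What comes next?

zzzzzzzzzzzzzzzssssssskkkkkkkkffff

Reading off run lengths: z runs 6, 9, 12; s runs 1, 3, 5; k runs 2, 4, 6; f runs 1, 2, 3 — each is linear in n (n = 1, 2, …).
Setting n = 4 gives 15, 7, 8, 4 characters in each block.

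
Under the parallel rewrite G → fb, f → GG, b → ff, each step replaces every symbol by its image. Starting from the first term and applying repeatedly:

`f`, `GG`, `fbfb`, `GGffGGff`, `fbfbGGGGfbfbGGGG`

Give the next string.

Rewriting the 16 symbols of fbfbGGGGfbfbGGGG one by one yields GG ff GG ff fb fb fb fb GG ff GG ff fb fb fb fb; concatenated:

GGffGGfffbfbfbfbGGffGGfffbfbfbfb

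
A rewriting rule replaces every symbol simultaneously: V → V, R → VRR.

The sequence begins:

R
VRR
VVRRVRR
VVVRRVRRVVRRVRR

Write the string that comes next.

Rewriting the 15 symbols of VVVRRVRRVVRRVRR one by one yields V V V VRR VRR V VRR VRR V V VRR VRR V VRR VRR; concatenated:

VVVVRRVRRVVRRVRRVVVRRVRRVVRRVRR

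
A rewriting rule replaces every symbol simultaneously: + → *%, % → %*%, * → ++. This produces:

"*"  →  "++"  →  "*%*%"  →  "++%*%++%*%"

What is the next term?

*%*%%*%++%*%*%*%%*%++%*%

Expanding ++%*%++%*%: +→*%, +→*%, %→%*%, *→++, %→%*%, +→*%, +→*%, %→%*%, *→++, %→%*%. Concatenated: *% *% %*% ++ %*% *% *% %*% ++ %*%.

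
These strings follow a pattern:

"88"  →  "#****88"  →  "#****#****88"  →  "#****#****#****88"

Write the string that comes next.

#****#****#****#****88

The strings grow by a fixed prefix #**** each time.
One more step from #****#****#****88 gives the answer.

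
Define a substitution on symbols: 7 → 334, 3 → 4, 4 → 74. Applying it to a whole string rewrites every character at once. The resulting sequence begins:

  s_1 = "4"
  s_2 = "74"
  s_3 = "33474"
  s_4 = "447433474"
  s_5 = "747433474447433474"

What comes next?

Rewriting the 18 symbols of 747433474447433474 one by one yields 334 74 334 74 4 4 74 334 74 74 74 334 74 4 4 74 334 74; concatenated:

3347433474447433474747433474447433474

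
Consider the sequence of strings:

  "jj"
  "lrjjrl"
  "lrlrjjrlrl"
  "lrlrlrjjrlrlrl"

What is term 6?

lrlrlrlrlrjjrlrlrlrlrl

s(k+1) = lr·s(k)·rl, so each term gains lr as a prefix and rl as a suffix.
From lrlrlrjjrlrlrl, 2 further steps: lrlrlrjjrlrlrl → lrlrlrlrjjrlrlrlrl → (answer).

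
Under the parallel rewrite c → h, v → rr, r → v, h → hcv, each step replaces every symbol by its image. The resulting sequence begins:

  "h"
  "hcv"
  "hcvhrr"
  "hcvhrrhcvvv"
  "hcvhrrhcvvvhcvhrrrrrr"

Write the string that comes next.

hcvhrrhcvvvhcvhrrrrrrhcvhrrhcvvvvvvv

φ(hcvhrrhcvvvhcvhrrrrrr) expands symbol-by-symbol to hcv h rr hcv v v hcv h rr rr rr hcv h rr hcv v v v v v v; joining the 21 pieces gives the next term.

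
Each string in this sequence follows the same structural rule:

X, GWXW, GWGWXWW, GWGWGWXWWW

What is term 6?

GWGWGWGWGWXWWWWW

Each term wraps the previous one in GW on the left and W on the right.
From GWGWGWXWWW, 2 further steps: GWGWGWXWWW → GWGWGWGWXWWWW → (answer).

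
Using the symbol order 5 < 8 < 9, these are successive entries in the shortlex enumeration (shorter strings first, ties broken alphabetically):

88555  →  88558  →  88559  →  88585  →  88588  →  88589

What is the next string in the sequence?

88595

Find the rightmost character of 88589 below 9, bump it to the next letter, and reset everything to its right to 5.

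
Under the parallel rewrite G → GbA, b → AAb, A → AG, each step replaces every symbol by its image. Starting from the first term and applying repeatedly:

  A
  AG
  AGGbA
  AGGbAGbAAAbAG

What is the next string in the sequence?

Rewriting the 13 symbols of AGGbAGbAAAbAG one by one yields AG GbA GbA AAb AG GbA AAb AG AG AG AAb AG GbA; concatenated:

AGGbAGbAAAbAGGbAAAbAGAGAGAAbAGGbA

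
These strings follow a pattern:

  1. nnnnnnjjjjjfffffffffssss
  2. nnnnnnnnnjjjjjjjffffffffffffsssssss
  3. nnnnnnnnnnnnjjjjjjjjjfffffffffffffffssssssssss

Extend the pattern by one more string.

Term n consists of 3n n's, followed by 2n+1 j's, followed by 3n+3 f's, followed by 3n-2 s's, where the shown terms are n = 2, 3, 4.
For the next term, n = 5, so the run lengths are 15, 11, 18, 13.

nnnnnnnnnnnnnnnjjjjjjjjjjjffffffffffffffffffsssssssssssss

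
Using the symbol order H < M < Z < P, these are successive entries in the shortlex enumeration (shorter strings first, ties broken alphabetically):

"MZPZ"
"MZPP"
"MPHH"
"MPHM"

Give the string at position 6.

MPHP

Continuing the enumeration 2 steps past MPHM: MPHM → MPHZ → (answer).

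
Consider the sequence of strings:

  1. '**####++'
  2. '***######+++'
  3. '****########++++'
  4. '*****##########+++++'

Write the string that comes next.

******############++++++

The n-th term is n *'s then 2n #'s then n +'s, where the shown terms are n = 2, 3, 4, 5.
At n = 6 the blocks have lengths 6, 12, 6.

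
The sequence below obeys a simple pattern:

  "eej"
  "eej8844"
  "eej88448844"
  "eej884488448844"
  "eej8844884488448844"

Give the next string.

eej88448844884488448844

Each term is the previous one with 8844 appended.
So the next term is eej8844884488448844·8844.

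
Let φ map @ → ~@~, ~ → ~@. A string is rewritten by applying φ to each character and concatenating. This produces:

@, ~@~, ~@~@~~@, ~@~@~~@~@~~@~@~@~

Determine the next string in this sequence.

~@~@~~@~@~~@~@~@~~@~@~~@~@~@~~@~@~~@~@~~@

φ(~@~@~~@~@~~@~@~@~) expands symbol-by-symbol to ~@ ~@~ ~@ ~@~ ~@ ~@ ~@~ ~@ ~@~ ~@ ~@ ~@~ ~@ ~@~ ~@ ~@~ ~@; joining the 17 pieces gives the next term.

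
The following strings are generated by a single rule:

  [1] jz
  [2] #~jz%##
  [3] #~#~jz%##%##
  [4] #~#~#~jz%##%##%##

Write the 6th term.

#~#~#~#~#~jz%##%##%##%##%##

Every step adds #~ to the front and %## to the end of the previous string.
From #~#~#~jz%##%##%##, 2 further steps: #~#~#~jz%##%##%## → #~#~#~#~jz%##%##%##%## → (answer).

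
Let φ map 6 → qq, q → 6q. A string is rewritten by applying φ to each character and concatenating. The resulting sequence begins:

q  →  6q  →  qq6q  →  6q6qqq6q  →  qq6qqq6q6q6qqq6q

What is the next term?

Rewriting the 16 symbols of qq6qqq6q6q6qqq6q one by one yields 6q 6q qq 6q 6q 6q qq 6q qq 6q qq 6q 6q 6q qq 6q; concatenated:

6q6qqq6q6q6qqq6qqq6qqq6q6q6qqq6q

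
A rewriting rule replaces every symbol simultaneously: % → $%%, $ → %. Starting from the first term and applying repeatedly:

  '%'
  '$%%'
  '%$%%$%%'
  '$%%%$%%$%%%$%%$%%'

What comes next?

Replace each of the 17 characters of $%%%$%%$%%%$%%$%% in place — % $%% $%% $%% % $%% $%% % $%% $%% $%% % $%% $%% % $%% $%% — and concatenate.

%$%%$%%$%%%$%%$%%%$%%$%%$%%%$%%$%%%$%%$%%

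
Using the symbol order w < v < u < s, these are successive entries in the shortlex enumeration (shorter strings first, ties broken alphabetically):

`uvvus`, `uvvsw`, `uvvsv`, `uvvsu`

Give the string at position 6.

uvuww

Advancing 2 positions from uvvsu through uvvsu → uvvss reaches term 6.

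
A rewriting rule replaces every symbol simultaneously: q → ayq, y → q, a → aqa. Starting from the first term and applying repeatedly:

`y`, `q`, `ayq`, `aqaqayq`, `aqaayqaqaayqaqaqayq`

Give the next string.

Applying the rule to each of the 19 symbols of aqaayqaqaayqaqaqayq gives the pieces aqa ayq aqa aqa q ayq aqa ayq aqa aqa q ayq aqa ayq aqa ayq aqa q ayq, which concatenate to the answer.

aqaayqaqaaqaqayqaqaayqaqaaqaqayqaqaayqaqaayqaqaqayq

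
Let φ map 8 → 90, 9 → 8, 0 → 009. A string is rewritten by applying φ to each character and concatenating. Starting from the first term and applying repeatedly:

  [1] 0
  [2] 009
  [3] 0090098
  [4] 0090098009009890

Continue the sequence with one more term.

Applying the rule to each of the 16 symbols of 0090098009009890 gives the pieces 009 009 8 009 009 8 90 009 009 8 009 009 8 90 8 009, which concatenate to the answer.

009009800900989000900980090098908009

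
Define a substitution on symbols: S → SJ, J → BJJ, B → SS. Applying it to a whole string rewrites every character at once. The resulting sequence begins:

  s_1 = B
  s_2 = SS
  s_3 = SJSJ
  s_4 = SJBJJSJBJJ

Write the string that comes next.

SJBJJSSBJJBJJSJBJJSSBJJBJJ

Expanding SJBJJSJBJJ: S→SJ, J→BJJ, B→SS, J→BJJ, J→BJJ, S→SJ, J→BJJ, B→SS, J→BJJ, J→BJJ. Concatenated: SJ BJJ SS BJJ BJJ SJ BJJ SS BJJ BJJ.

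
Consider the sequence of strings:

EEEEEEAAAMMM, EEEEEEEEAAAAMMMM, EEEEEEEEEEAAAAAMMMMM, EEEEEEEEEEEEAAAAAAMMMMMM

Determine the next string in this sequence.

EEEEEEEEEEEEEEAAAAAAAMMMMMMM

Each string has the form E^{2n} A^{n} M^{n}, where the shown terms are n = 3, 4, 5, 6.
For the next term, n = 7, so the run lengths are 14, 7, 7.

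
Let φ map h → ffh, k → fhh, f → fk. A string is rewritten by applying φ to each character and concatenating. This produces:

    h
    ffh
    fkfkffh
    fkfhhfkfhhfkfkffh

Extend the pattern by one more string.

Rewriting the 17 symbols of fkfhhfkfhhfkfkffh one by one yields fk fhh fk ffh ffh fk fhh fk ffh ffh fk fhh fk fhh fk fk ffh; concatenated:

fkfhhfkffhffhfkfhhfkffhffhfkfhhfkfhhfkfkffh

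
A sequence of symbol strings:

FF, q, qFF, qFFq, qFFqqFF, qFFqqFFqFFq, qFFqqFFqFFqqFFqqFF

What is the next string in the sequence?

This is a Fibonacci-style word recurrence s(k) = s(k−1)·s(k−2): e.g. q·FF = qFF.
The next term joins qFFqqFFqFFqqFFqqFF and qFFqqFFqFFq.

qFFqqFFqFFqqFFqqFFqFFqqFFqFFq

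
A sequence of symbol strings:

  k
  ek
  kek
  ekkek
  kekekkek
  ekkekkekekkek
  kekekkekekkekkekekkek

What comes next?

ekkekkekekkekkekekkekekkekkekekkek

From term 3 onward, concatenate the second-to-last term with the last: k·ek = kek, ek·kek = ekkek, …
Continuing: ekkekkekekkek · kekekkekekkekkekekkek gives term 8.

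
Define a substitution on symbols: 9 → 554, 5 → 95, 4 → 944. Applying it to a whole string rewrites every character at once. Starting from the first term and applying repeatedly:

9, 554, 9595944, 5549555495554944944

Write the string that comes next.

9595944554959595944554959595944554944944554944944

Applying the rule to each of the 19 symbols of 5549555495554944944 gives the pieces 95 95 944 554 95 95 95 944 554 95 95 95 944 554 944 944 554 944 944, which concatenate to the answer.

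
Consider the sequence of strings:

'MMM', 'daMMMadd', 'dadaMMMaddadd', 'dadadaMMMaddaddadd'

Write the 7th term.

dadadadadadaMMMaddaddaddaddaddadd

s(k+1) = da·s(k)·add, so each term gains da as a prefix and add as a suffix.
From dadadaMMMaddaddadd, 3 further steps: dadadaMMMaddaddadd → dadadadaMMMaddaddaddadd → dadadadadaMMMaddaddaddaddadd → (answer).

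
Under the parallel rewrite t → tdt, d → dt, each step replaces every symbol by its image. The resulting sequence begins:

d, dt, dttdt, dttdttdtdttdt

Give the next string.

φ(dttdttdtdttdt) expands symbol-by-symbol to dt tdt tdt dt tdt tdt dt tdt dt tdt tdt dt tdt; joining the 13 pieces gives the next term.

dttdttdtdttdttdtdttdtdttdttdtdttdt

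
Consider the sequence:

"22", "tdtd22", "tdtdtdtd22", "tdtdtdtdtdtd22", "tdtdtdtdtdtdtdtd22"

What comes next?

The strings grow by a fixed prefix tdtd each time.
Applying this once more to tdtdtdtdtdtdtdtd22:

tdtdtdtdtdtdtdtdtdtd22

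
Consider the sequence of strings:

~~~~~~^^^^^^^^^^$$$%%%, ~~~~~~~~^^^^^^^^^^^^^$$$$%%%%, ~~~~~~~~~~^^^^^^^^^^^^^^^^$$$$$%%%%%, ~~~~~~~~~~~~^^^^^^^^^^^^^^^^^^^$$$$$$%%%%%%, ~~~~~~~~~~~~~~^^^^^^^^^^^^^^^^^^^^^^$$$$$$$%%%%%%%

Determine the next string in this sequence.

Each string has the form ~^{2n} ^^{3n+1} $^{n} %^{n}, where the shown terms are n = 3, 4, 5, 6, 7.
For the next term, n = 8, so the run lengths are 16, 25, 8, 8.

~~~~~~~~~~~~~~~~^^^^^^^^^^^^^^^^^^^^^^^^^$$$$$$$$%%%%%%%%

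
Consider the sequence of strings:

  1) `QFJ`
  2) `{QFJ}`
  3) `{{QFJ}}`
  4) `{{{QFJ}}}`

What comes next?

Each term wraps the previous one in { on the left and } on the right.
Applying this once more to {{{QFJ}}}:

{{{{QFJ}}}}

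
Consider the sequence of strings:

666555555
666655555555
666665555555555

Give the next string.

666666555555555555

The n-th term is n 6's then 2n 5's, where the shown terms are n = 3, 4, 5.
At n = 6 the blocks have lengths 6, 12.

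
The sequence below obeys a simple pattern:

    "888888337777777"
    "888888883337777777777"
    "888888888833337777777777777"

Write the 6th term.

Each string has the form 8^{2n+2} 3^{n} 7^{3n+1}, where the shown terms are n = 2, 3, 4.
Setting n = 7 gives 16, 7, 22 characters in each block.

888888888888888833333337777777777777777777777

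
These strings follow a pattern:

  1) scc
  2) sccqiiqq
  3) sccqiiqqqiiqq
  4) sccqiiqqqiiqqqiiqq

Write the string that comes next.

Each term is the previous one with qiiqq appended.
So the next term is sccqiiqqqiiqqqiiqq·qiiqq.

sccqiiqqqiiqqqiiqqqiiqq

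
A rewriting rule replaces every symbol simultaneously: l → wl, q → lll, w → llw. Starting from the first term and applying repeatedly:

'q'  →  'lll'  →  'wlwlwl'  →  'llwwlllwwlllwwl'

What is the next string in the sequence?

Replace each of the 15 characters of llwwlllwwlllwwl in place — wl wl llw llw wl wl wl llw llw wl wl wl llw llw wl — and concatenate.

wlwlllwllwwlwlwlllwllwwlwlwlllwllwwl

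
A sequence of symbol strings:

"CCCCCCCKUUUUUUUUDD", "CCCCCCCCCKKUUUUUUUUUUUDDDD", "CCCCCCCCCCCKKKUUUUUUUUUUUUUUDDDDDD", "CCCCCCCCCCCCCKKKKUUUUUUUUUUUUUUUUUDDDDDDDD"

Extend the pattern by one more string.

Reading off run lengths: C runs 7, 9, 11, 13; K runs 1, 2, 3, 4; U runs 8, 11, 14, 17; D runs 2, 4, 6, 8 — each is linear in n, where the shown terms are n = 2, 3, 4, 5.
At n = 6 the blocks have lengths 15, 5, 20, 10.

CCCCCCCCCCCCCCCKKKKKUUUUUUUUUUUUUUUUUUUUDDDDDDDDDD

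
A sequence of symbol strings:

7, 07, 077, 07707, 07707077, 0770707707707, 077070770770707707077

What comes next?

0770707707707077070770770707707707

From term 3 onward, concatenate the last term with the second-to-last: 07·7 = 077, 077·07 = 07707, …
The next term joins 077070770770707707077 and 0770707707707.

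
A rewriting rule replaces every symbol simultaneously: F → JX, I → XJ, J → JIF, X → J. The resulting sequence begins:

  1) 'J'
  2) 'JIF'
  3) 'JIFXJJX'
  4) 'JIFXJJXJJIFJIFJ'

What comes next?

JIFXJJXJJIFJIFJJIFJIFXJJXJIFXJJXJIF

φ(JIFXJJXJJIFJIFJ) expands symbol-by-symbol to JIF XJ JX J JIF JIF J JIF JIF XJ JX JIF XJ JX JIF; joining the 15 pieces gives the next term.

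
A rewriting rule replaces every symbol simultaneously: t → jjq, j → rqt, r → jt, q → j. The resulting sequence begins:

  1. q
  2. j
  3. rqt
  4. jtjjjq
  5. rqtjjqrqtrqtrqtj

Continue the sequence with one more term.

jtjjjqrqtrqtjjtjjjqjtjjjqjtjjjqrqt

Replace each of the 16 characters of rqtjjqrqtrqtrqtj in place — jt j jjq rqt rqt j jt j jjq jt j jjq jt j jjq rqt — and concatenate.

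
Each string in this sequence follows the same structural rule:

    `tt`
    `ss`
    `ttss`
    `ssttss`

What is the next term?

From term 3 onward, concatenate the second-to-last term with the last: tt·ss = ttss, ss·ttss = ssttss, …
Continuing: ttss · ssttss gives term 5.

ttssssttss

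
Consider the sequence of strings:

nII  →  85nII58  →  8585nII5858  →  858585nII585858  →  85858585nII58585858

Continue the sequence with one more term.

Each term wraps the previous one in 85 on the left and 58 on the right.
So the next term is 85·85858585nII58585858·58.

8585858585nII5858585858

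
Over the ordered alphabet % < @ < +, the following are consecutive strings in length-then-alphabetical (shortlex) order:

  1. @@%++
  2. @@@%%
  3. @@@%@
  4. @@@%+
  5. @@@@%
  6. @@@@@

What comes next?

@@@@+

The successor of @@@@@ increments the rightmost position that isn't already + and resets every position after it to %.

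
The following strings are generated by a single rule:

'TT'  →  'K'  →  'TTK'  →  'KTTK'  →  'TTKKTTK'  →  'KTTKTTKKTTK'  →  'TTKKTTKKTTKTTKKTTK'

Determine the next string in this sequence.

This is a Fibonacci-style word recurrence s(k) = s(k−2)·s(k−1): e.g. TT·K = TTK.
So term 8 is KTTKTTKKTTK·TTKKTTKKTTKTTKKTTK.

KTTKTTKKTTKTTKKTTKKTTKTTKKTTK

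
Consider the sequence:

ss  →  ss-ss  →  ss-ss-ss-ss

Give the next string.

ss-ss-ss-ss-ss-ss-ss-ss

Each string is two copies of the previous one joined by '-'.
So the next term is two copies of ss-ss-ss-ss with '-' between the halves.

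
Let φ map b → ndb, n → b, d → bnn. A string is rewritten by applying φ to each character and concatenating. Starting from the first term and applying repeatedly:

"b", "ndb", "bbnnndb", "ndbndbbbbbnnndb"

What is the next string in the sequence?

bbnnndbbbnnndbndbndbndbndbbbbbnnndb

φ(ndbndbbbbbnnndb) expands symbol-by-symbol to b bnn ndb b bnn ndb ndb ndb ndb ndb b b b bnn ndb; joining the 15 pieces gives the next term.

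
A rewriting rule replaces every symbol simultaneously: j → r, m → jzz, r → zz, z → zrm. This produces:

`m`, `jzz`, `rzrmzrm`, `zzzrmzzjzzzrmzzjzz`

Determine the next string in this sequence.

zrmzrmzrmzzjzzzrmzrmrzrmzrmzrmzzjzzzrmzrmrzrmzrm

Applying the rule to each of the 18 symbols of zzzrmzzjzzzrmzzjzz gives the pieces zrm zrm zrm zz jzz zrm zrm r zrm zrm zrm zz jzz zrm zrm r zrm zrm, which concatenate to the answer.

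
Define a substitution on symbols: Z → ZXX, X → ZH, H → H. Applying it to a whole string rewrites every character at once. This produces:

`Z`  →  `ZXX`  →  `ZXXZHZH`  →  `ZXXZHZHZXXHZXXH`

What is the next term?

φ(ZXXZHZHZXXHZXXH) expands symbol-by-symbol to ZXX ZH ZH ZXX H ZXX H ZXX ZH ZH H ZXX ZH ZH H; joining the 15 pieces gives the next term.

ZXXZHZHZXXHZXXHZXXZHZHHZXXZHZHH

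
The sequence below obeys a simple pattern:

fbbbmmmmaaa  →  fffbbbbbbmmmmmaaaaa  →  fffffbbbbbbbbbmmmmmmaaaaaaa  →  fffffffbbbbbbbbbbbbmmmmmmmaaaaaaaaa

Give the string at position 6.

Reading off run lengths: f runs 1, 3, 5, 7; b runs 3, 6, 9, 12; m runs 4, 5, 6, 7; a runs 3, 5, 7, 9 — each is linear in n (n = 1, 2, …).
At n = 6 the blocks have lengths 11, 18, 9, 13.

fffffffffffbbbbbbbbbbbbbbbbbbmmmmmmmmmaaaaaaaaaaaaa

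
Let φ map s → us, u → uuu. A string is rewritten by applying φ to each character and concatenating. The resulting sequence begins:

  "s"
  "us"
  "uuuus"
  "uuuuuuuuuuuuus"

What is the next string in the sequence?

uuuuuuuuuuuuuuuuuuuuuuuuuuuuuuuuuuuuuuuus

φ(uuuuuuuuuuuuus) expands symbol-by-symbol to uuu uuu uuu uuu uuu uuu uuu uuu uuu uuu uuu uuu uuu us; joining the 14 pieces gives the next term.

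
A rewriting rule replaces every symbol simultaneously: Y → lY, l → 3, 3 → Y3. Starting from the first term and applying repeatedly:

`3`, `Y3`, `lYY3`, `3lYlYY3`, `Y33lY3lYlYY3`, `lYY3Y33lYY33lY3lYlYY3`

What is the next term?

φ(lYY3Y33lYY33lY3lYlYY3) expands symbol-by-symbol to 3 lY lY Y3 lY Y3 Y3 3 lY lY Y3 Y3 3 lY Y3 3 lY 3 lY lY Y3; joining the 21 pieces gives the next term.

3lYlYY3lYY3Y33lYlYY3Y33lYY33lY3lYlYY3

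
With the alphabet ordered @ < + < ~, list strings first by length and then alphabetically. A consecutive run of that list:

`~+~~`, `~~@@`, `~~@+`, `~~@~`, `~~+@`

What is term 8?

~~~@

Advancing 3 positions from ~~+@ through ~~+@ → ~~++ → ~~+~ reaches term 8.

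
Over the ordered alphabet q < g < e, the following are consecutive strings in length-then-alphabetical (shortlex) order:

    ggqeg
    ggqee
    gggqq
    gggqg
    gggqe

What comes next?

The successor of gggqe increments the rightmost position that isn't already e and resets every position after it to q.

ggggq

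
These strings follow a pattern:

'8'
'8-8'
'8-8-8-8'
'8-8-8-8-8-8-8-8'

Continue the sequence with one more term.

8-8-8-8-8-8-8-8-8-8-8-8-8-8-8-8

Every step duplicates the string with '-' between the halves.
One more doubling of 8-8-8-8-8-8-8-8 gives the answer.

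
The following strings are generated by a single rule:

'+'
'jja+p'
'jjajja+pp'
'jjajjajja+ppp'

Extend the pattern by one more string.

jjajjajjajja+pppp

s(k+1) = jja·s(k)·p, so each term gains jja as a prefix and p as a suffix.
One more step from jjajjajja+ppp gives the answer.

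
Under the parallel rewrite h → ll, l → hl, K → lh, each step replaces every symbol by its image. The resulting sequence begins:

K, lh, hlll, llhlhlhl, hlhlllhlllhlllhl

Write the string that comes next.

llhlllhlhlhlllhlhlhlllhlhlhlllhl

Applying the rule to each of the 16 symbols of hlhlllhlllhlllhl gives the pieces ll hl ll hl hl hl ll hl hl hl ll hl hl hl ll hl, which concatenate to the answer.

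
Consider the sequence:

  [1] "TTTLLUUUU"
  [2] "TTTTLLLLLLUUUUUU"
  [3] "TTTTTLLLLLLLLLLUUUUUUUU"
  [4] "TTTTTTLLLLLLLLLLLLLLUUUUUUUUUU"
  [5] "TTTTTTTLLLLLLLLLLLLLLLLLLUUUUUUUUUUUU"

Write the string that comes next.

Term n consists of n+2 T's, followed by 4n-2 L's, followed by 2n+2 U's (n = 1, 2, …).
For the next term, n = 6, so the run lengths are 8, 22, 14.

TTTTTTTTLLLLLLLLLLLLLLLLLLLLLLUUUUUUUUUUUUUU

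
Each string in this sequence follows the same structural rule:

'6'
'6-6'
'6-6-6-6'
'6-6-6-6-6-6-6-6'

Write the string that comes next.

Each string is two copies of the previous one joined by '-'.
Doubling 6-6-6-6-6-6-6-6 with '-' between the halves:

6-6-6-6-6-6-6-6-6-6-6-6-6-6-6-6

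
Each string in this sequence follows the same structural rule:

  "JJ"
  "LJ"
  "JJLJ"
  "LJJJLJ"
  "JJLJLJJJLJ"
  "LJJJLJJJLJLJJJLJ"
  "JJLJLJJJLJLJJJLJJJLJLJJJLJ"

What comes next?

LJJJLJJJLJLJJJLJJJLJLJJJLJLJJJLJJJLJLJJJLJ

Each term (from the third on) is the two preceding terms concatenated in order: term 3 = JJ·LJ = JJLJ.
Continuing: LJJJLJJJLJLJJJLJ · JJLJLJJJLJLJJJLJJJLJLJJJLJ gives term 8.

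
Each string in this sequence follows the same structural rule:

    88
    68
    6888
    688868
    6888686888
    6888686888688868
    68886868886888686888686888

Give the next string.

688868688868886868886868886888686888688868

This is a Fibonacci-style word recurrence s(k) = s(k−1)·s(k−2): e.g. 68·88 = 6888.
Continuing: 68886868886888686888686888 · 6888686888688868 gives term 8.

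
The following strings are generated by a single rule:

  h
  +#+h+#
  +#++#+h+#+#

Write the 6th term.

s(k+1) = +#+·s(k)·+#, so each term gains +#+ as a prefix and +# as a suffix.
From +#++#+h+#+#, 3 further steps: +#++#+h+#+# → +#++#++#+h+#+#+# → +#++#++#++#+h+#+#+#+# → (answer).

+#++#++#++#++#+h+#+#+#+#+#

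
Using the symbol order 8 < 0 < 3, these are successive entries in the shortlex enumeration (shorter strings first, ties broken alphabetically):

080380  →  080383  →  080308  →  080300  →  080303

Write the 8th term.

Stepping forward 3 times from 080303: 080303 → 080338 → 080330, then the target.

080333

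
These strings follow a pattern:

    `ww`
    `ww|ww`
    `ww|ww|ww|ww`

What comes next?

Every step duplicates the string with '|' between the halves.
So the next term is two copies of ww|ww|ww|ww with '|' between the halves.

ww|ww|ww|ww|ww|ww|ww|ww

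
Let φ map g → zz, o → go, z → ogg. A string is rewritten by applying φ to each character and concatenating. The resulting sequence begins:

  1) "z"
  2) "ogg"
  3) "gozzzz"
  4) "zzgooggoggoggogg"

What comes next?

φ(zzgooggoggoggogg) expands symbol-by-symbol to ogg ogg zz go go zz zz go zz zz go zz zz go zz zz; joining the 16 pieces gives the next term.

oggoggzzgogozzzzgozzzzgozzzzgozzzz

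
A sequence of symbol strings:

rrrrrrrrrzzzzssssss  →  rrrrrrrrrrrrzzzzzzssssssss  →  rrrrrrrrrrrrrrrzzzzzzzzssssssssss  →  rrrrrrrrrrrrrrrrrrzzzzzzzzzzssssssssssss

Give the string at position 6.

rrrrrrrrrrrrrrrrrrrrrrrrzzzzzzzzzzzzzzssssssssssssssss

Each string has the form r^{3n} z^{2n-2} s^{2n}, where the shown terms are n = 3, 4, 5, 6.
At n = 8 the blocks have lengths 24, 14, 16.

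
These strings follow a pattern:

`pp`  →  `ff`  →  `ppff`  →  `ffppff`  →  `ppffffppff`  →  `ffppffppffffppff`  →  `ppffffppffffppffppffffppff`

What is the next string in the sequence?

ffppffppffffppffppffffppffffppffppffffppff

Each term (from the third on) is the two preceding terms concatenated in order: term 3 = pp·ff = ppff.
Continuing: ffppffppffffppff · ppffffppffffppffppffffppff gives term 8.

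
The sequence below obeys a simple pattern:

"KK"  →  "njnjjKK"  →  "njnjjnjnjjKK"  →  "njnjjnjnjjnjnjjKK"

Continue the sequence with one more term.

njnjjnjnjjnjnjjnjnjjKK

The strings grow by a fixed prefix njnjj each time.
One more step from njnjjnjnjjnjnjjKK gives the answer.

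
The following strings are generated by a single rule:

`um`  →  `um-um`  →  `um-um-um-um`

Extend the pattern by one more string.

um-um-um-um-um-um-um-um

Every step duplicates the string with '-' between the halves.
One more doubling of um-um-um-um gives the answer.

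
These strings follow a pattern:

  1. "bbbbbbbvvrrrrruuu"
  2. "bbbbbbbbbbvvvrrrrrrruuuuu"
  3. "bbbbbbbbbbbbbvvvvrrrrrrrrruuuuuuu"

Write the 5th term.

Each string has the form b^{3n+1} v^{n} r^{2n+1} u^{2n-1}, where the shown terms are n = 2, 3, 4.
Setting n = 6 gives 19, 6, 13, 11 characters in each block.

bbbbbbbbbbbbbbbbbbbvvvvvvrrrrrrrrrrrrruuuuuuuuuuu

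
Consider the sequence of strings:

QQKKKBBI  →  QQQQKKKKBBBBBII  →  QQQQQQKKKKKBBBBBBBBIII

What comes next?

QQQQQQQQKKKKKKBBBBBBBBBBBIIII

The n-th term is 2n Q's then n+2 K's then 3n-1 B's then n I's (n = 1, 2, …).
At n = 4 the blocks have lengths 8, 6, 11, 4.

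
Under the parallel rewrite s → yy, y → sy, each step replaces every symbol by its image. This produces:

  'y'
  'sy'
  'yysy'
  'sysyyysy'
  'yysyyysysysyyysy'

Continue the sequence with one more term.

Replace each of the 16 characters of yysyyysysysyyysy in place — sy sy yy sy sy sy yy sy yy sy yy sy sy sy yy sy — and concatenate.

sysyyysysysyyysyyysyyysysysyyysy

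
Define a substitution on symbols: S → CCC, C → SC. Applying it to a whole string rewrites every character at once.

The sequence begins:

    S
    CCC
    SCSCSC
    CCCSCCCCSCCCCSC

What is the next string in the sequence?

Rewriting the 15 symbols of CCCSCCCCSCCCCSC one by one yields SC SC SC CCC SC SC SC SC CCC SC SC SC SC CCC SC; concatenated:

SCSCSCCCCSCSCSCSCCCCSCSCSCSCCCCSC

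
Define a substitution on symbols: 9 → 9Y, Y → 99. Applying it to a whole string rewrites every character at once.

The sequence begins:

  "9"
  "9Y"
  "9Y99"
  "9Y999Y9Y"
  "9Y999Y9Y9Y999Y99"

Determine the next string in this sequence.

9Y999Y9Y9Y999Y999Y999Y9Y9Y999Y9Y

φ(9Y999Y9Y9Y999Y99) expands symbol-by-symbol to 9Y 99 9Y 9Y 9Y 99 9Y 99 9Y 99 9Y 9Y 9Y 99 9Y 9Y; joining the 16 pieces gives the next term.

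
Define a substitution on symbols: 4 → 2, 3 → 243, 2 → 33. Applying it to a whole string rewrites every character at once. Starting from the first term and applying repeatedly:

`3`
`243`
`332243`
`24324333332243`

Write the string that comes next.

33224333224324324324324333332243

Applying the rule to each of the 14 symbols of 24324333332243 gives the pieces 33 2 243 33 2 243 243 243 243 243 33 33 2 243, which concatenate to the answer.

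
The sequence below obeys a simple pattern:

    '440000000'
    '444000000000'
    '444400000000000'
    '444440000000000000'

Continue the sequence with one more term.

444444000000000000000

Term n consists of n-1 4's, followed by 2n+1 0's, where the shown terms are n = 3, 4, 5, 6.
For the next term, n = 7, so the run lengths are 6, 15.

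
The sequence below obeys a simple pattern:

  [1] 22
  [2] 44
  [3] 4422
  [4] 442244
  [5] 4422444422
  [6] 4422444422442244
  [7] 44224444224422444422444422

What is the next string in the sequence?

442244442244224444224444224422444422442244

From term 3 onward, concatenate the last term with the second-to-last: 44·22 = 4422, 4422·44 = 442244, …
The next term joins 44224444224422444422444422 and 4422444422442244.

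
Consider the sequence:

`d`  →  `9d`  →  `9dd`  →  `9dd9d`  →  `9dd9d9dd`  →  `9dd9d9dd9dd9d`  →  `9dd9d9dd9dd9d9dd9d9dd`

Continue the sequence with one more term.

9dd9d9dd9dd9d9dd9d9dd9dd9d9dd9dd9d

This is a Fibonacci-style word recurrence s(k) = s(k−1)·s(k−2): e.g. 9d·d = 9dd.
The next term joins 9dd9d9dd9dd9d9dd9d9dd and 9dd9d9dd9dd9d.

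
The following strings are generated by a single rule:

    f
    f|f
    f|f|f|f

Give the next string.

f|f|f|f|f|f|f|f

Each string is two copies of the previous one joined by '|'.
One more doubling of f|f|f|f gives the answer.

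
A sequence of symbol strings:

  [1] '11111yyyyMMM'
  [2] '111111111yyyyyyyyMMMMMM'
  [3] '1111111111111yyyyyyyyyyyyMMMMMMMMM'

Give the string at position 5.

Term n consists of 4n+1 1's, followed by 4n y's, followed by 3n M's (n = 1, 2, …).
Setting n = 5 gives 21, 20, 15 characters in each block.

111111111111111111111yyyyyyyyyyyyyyyyyyyyMMMMMMMMMMMMMMM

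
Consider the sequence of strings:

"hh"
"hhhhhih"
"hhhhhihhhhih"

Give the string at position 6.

Every step adds hhhih to the end: s(k+1) = s(k)·hhhih.
From hhhhhihhhhih, 3 further steps: hhhhhihhhhih → hhhhhihhhhihhhhih → hhhhhihhhhihhhhihhhhih → (answer).

hhhhhihhhhihhhhihhhhihhhhih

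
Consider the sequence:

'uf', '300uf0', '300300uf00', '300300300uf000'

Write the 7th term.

300300300300300300uf000000

Every step adds 300 to the front and 0 to the end of the previous string.
From 300300300uf000, 3 further steps: 300300300uf000 → 300300300300uf0000 → 300300300300300uf00000 → (answer).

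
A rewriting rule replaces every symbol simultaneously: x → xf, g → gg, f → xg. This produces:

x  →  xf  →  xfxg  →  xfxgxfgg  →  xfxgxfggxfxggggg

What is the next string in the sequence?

φ(xfxgxfggxfxggggg) expands symbol-by-symbol to xf xg xf gg xf xg gg gg xf xg xf gg gg gg gg gg; joining the 16 pieces gives the next term.

xfxgxfggxfxgggggxfxgxfgggggggggg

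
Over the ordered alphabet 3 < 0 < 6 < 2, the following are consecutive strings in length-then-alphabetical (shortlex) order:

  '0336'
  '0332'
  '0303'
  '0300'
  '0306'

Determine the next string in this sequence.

0302

Treat 0306 as a base-4 numeral over the given alphabet and add one, carrying through any trailing 2's.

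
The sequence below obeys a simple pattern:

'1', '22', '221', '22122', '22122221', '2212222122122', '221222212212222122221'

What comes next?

2212222122122221222212212222122122

Each term (from the third on) is the previous term followed by the one before it: term 3 = 22·1 = 221.
Continuing: 221222212212222122221 · 2212222122122 gives term 8.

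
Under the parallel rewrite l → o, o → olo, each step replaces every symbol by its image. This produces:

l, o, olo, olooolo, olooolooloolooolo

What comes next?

Rewriting the 17 symbols of olooolooloolooolo one by one yields olo o olo olo olo o olo olo o olo olo o olo olo olo o olo; concatenated:

olooolooloolooolooloooloolooolooloolooolo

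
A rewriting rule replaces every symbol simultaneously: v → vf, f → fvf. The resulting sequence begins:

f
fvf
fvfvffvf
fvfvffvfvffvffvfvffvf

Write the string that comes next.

φ(fvfvffvfvffvffvfvffvf) expands symbol-by-symbol to fvf vf fvf vf fvf fvf vf fvf vf fvf fvf vf fvf fvf vf fvf vf fvf fvf vf fvf; joining the 21 pieces gives the next term.

fvfvffvfvffvffvfvffvfvffvffvfvffvffvfvffvfvffvffvfvffvf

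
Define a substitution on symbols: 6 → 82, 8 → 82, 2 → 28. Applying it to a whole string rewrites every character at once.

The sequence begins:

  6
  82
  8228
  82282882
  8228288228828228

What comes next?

Rewriting the 16 symbols of 8228288228828228 one by one yields 82 28 28 82 28 82 82 28 28 82 82 28 82 28 28 82; concatenated:

82282882288282282882822882282882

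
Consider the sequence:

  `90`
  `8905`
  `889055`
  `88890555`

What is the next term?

s(k+1) = 8·s(k)·5, so each term gains 8 as a prefix and 5 as a suffix.
Applying this once more to 88890555:

8888905555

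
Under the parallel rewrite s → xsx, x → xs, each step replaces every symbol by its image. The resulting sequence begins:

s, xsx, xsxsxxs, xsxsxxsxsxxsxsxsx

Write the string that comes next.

xsxsxxsxsxxsxsxsxxsxsxxsxsxsxxsxsxxsxsxxs

Replace each of the 17 characters of xsxsxxsxsxxsxsxsx in place — xs xsx xs xsx xs xs xsx xs xsx xs xs xsx xs xsx xs xsx xs — and concatenate.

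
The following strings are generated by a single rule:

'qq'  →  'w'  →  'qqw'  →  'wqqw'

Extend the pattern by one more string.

qqwwqqw

This is a Fibonacci-style word recurrence s(k) = s(k−2)·s(k−1): e.g. qq·w = qqw.
Continuing: qqw · wqqw gives term 5.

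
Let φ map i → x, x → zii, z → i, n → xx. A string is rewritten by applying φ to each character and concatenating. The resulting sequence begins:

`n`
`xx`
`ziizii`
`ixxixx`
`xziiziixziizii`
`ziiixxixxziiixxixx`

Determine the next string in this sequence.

ixxxziiziixziiziiixxxziiziixziizii

φ(ziiixxixxziiixxixx) expands symbol-by-symbol to i x x x zii zii x zii zii i x x x zii zii x zii zii; joining the 18 pieces gives the next term.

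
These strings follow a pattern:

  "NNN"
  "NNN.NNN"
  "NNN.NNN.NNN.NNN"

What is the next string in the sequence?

NNN.NNN.NNN.NNN.NNN.NNN.NNN.NNN

Each string is two copies of the previous one joined by '.'.
One more doubling of NNN.NNN.NNN.NNN gives the answer.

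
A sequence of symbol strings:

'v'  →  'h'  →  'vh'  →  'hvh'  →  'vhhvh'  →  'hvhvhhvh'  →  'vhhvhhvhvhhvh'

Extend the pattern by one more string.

From term 3 onward, concatenate the second-to-last term with the last: v·h = vh, h·vh = hvh, …
The next term joins hvhvhhvh and vhhvhhvhvhhvh.

hvhvhhvhvhhvhhvhvhhvh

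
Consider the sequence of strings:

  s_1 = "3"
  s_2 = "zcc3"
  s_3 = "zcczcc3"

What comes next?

The strings grow by a fixed prefix zcc each time.
So the next term is zcc·zcczcc3.

zcczcczcc3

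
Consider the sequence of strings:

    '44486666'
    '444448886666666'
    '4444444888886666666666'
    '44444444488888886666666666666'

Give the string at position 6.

4444444444444888888888886666666666666666666

Term n consists of 2n+1 4's, followed by 2n-1 8's, followed by 3n+1 6's (n = 1, 2, …).
Setting n = 6 gives 13, 11, 19 characters in each block.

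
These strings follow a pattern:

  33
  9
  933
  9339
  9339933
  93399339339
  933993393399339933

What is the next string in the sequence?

Each term (from the third on) is the previous term followed by the one before it: term 3 = 9·33 = 933.
The next term joins 933993393399339933 and 93399339339.

93399339339933993393399339339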